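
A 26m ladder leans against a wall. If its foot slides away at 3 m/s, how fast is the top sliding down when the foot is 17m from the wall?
17√43/43 ≈ 2.592 m/s

x² + y² = 26²
2x·dx/dt + 2y·dy/dt = 0
dy/dt = -x/y · dx/dt = -17/(3√43) · 3 = -17√43/43 m/s
The top is descending at 17√43/43 ≈ 2.592 m/s.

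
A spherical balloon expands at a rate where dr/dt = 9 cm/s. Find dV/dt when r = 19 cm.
12996π cm³/s

V = (4/3)πr³
dV/dt = dV/dr · dr/dt = 4πr² · 9
At r = 19: dV/dt = 12996π cm³/s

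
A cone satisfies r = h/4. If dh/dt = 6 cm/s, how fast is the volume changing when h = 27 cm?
2187π/8 cm³/s

V = (1/3)π(h/4)²h = πh³/48
dV/dt = πh²/16 · 6
At h = 27: dV/dt = 2187π/8 cm³/s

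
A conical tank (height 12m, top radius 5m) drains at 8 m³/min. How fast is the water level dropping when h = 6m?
32/(25π) ≈ 0.4074 m/min

r/h = 5/12, so r = (5/12)h
V = (1/3)πr²h = (1/3)π((5/12)h)²h = (25/432)πh³
dV/dh = (25/144)πh²
dh/dt = (dV/dt)/(dV/dh) = -8/((25/144)π·6²) = -32/(25π) m/min
The level is dropping at 32/(25π) ≈ 0.4074 m/min.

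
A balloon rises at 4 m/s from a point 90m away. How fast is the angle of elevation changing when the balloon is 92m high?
0.021734 rad/s

tan(θ) = y/90
sec²(θ) · dθ/dt = (1/90) · dy/dt
dθ/dt = cos²(θ)/90 · 4 = 90/(90² + 92²) · 4
dθ/dt = 0.021734 rad/s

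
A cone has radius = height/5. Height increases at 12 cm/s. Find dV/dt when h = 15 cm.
108π cm³/s

V = (1/3)π(h/5)²h = πh³/75
dV/dt = πh²/25 · 12
At h = 15: dV/dt = 108π cm³/s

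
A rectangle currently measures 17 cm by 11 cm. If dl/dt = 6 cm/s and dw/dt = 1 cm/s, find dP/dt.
14 cm/s

P = 2(l + w)
dP/dt = 2(dl/dt + dw/dt) = 2(6 + 1) = 14 cm/s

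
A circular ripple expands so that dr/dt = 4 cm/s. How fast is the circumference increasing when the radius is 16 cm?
8π cm/s

C = 2πr
dC/dt = 2π · dr/dt = 2π · 4 = 8π cm/s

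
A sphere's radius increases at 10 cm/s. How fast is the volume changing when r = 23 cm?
21160π cm³/s

V = (4/3)πr³
dV/dt = dV/dr · dr/dt = 4πr² · 10
At r = 23: dV/dt = 21160π cm³/s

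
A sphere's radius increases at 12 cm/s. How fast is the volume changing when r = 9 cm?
3888π cm³/s

V = (4/3)πr³
dV/dt = dV/dr · dr/dt = 4πr² · 12
At r = 9: dV/dt = 3888π cm³/s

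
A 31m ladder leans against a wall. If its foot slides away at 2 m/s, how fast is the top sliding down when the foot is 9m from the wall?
9√55/110 ≈ 0.6068 m/s

x² + y² = 31²
2x·dx/dt + 2y·dy/dt = 0
dy/dt = -x/y · dx/dt = -9/(4√55) · 2 = -9√55/110 m/s
The top is descending at 9√55/110 ≈ 0.6068 m/s.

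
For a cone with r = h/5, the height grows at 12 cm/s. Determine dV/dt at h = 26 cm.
8112π/25 cm³/s

V = (1/3)π(h/5)²h = πh³/75
dV/dt = πh²/25 · 12
At h = 26: dV/dt = 8112π/25 cm³/s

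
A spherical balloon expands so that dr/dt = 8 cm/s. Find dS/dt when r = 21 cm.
1344π cm²/s

S = 4πr²
dS/dt = dS/dr · dr/dt = 8πr · 8
At r = 21: dS/dt = 1344π cm²/s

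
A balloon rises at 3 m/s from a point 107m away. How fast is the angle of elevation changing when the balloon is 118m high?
0.012651 rad/s

tan(θ) = y/107
sec²(θ) · dθ/dt = (1/107) · dy/dt
dθ/dt = cos²(θ)/107 · 3 = 107/(107² + 118²) · 3
dθ/dt = 0.012651 rad/s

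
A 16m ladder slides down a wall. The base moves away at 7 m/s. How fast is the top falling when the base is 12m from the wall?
3√7 ≈ 7.937 m/s

x² + y² = 16²
2x·dx/dt + 2y·dy/dt = 0
dy/dt = -x/y · dx/dt = -12/(4√7) · 7 = -3√7 m/s
The top is descending at 3√7 ≈ 7.937 m/s.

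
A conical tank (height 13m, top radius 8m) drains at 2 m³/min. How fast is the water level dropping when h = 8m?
169/(2048π) ≈ 0.02627 m/min

r/h = 8/13, so r = (8/13)h
V = (1/3)πr²h = (1/3)π((8/13)h)²h = (64/507)πh³
dV/dh = (64/169)πh²
dh/dt = (dV/dt)/(dV/dh) = -2/((64/169)π·8²) = -169/(2048π) m/min
The level is dropping at 169/(2048π) ≈ 0.02627 m/min.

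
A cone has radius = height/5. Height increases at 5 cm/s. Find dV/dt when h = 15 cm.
45π cm³/s

V = (1/3)π(h/5)²h = πh³/75
dV/dt = πh²/25 · 5
At h = 15: dV/dt = 45π cm³/s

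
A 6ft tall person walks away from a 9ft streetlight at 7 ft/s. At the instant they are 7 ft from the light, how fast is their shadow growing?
14 ft/s

By similar triangles: 9/(x+s) = 6/s
Solving: s = 6x/3
ds/dt = 6/3 · dx/dt = 2 · 7 = 14 ft/s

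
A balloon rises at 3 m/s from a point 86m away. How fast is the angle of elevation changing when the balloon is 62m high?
0.022954 rad/s

tan(θ) = y/86
sec²(θ) · dθ/dt = (1/86) · dy/dt
dθ/dt = cos²(θ)/86 · 3 = 86/(86² + 62²) · 3
dθ/dt = 0.022954 rad/s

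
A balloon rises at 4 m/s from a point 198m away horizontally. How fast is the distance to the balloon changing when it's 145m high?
580√60229/60229 ≈ 2.363 m/s

z² = 198² + y²
z = √(198² + 145²) = √60229
dz/dt = y/z · dy/dt = 145/√60229 · 4 = 580√60229/60229 ≈ 2.363 m/s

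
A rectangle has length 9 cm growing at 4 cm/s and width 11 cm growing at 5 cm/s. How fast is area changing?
89 cm²/s

A = lw
dA/dt = w·dl/dt + l·dw/dt = 11·4 + 9·5 = 89 cm²/s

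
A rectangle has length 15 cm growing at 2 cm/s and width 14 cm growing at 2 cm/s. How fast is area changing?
58 cm²/s

A = lw
dA/dt = w·dl/dt + l·dw/dt = 14·2 + 15·2 = 58 cm²/s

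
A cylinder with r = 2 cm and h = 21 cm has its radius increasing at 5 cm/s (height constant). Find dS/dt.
250π cm²/s

S = 2πrh + 2πr² (lateral + bases)
dS/dt = (2πh + 4πr)·dr/dt = (2π·21 + 4π·2)·5
= 250π cm²/s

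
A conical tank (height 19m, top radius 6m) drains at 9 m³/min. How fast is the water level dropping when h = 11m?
361/(484π) ≈ 0.2374 m/min

r/h = 6/19, so r = (6/19)h
V = (1/3)πr²h = (1/3)π((6/19)h)²h = (12/361)πh³
dV/dh = (36/361)πh²
dh/dt = (dV/dt)/(dV/dh) = -9/((36/361)π·11²) = -361/(484π) m/min
The level is dropping at 361/(484π) ≈ 0.2374 m/min.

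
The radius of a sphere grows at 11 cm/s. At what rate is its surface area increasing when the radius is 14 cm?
1232π cm²/s

S = 4πr²
dS/dt = dS/dr · dr/dt = 8πr · 11
At r = 14: dS/dt = 1232π cm²/s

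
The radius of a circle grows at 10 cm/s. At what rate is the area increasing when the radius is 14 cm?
280π cm²/s

A = πr²
dA/dt = 2πr · dr/dt = 2π(14)(10) = 280π cm²/s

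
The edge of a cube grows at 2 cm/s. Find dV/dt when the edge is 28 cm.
4704 cm³/s

V = s³
dV/dt = 3s² · ds/dt = 3·28²·2 = 4704 cm³/s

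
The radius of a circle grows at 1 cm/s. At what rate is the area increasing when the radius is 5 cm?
10π cm²/s

A = πr²
dA/dt = 2πr · dr/dt = 2π(5)(1) = 10π cm²/s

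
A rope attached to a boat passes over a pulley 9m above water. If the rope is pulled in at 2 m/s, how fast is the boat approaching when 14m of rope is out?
28√115/115 ≈ 2.611 m/s

rope² = x² + 9²
x = √(14² - 9²) = √115
dx/dt = (rope/x) · d(rope)/dt = (14/√115) · (-2) = -28√115/115 m/s
The boat approaches at 28√115/115 ≈ 2.611 m/s.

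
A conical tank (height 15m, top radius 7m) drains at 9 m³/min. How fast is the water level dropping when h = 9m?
25/(49π) ≈ 0.1624 m/min

r/h = 7/15, so r = (7/15)h
V = (1/3)πr²h = (1/3)π((7/15)h)²h = (49/675)πh³
dV/dh = (49/225)πh²
dh/dt = (dV/dt)/(dV/dh) = -9/((49/225)π·9²) = -25/(49π) m/min
The level is dropping at 25/(49π) ≈ 0.1624 m/min.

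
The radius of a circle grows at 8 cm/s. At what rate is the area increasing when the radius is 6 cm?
96π cm²/s

A = πr²
dA/dt = 2πr · dr/dt = 2π(6)(8) = 96π cm²/s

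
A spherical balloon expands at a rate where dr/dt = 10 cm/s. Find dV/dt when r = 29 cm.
33640π cm³/s

V = (4/3)πr³
dV/dt = dV/dr · dr/dt = 4πr² · 10
At r = 29: dV/dt = 33640π cm³/s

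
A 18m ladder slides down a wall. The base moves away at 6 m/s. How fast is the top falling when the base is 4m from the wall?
12√77/77 ≈ 1.368 m/s

x² + y² = 18²
2x·dx/dt + 2y·dy/dt = 0
dy/dt = -x/y · dx/dt = -4/(2√77) · 6 = -12√77/77 m/s
The top is descending at 12√77/77 ≈ 1.368 m/s.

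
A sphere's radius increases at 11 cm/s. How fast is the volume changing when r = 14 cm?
8624π cm³/s

V = (4/3)πr³
dV/dt = dV/dr · dr/dt = 4πr² · 11
At r = 14: dV/dt = 8624π cm³/s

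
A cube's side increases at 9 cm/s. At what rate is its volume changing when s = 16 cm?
6912 cm³/s

V = s³
dV/dt = 3s² · ds/dt = 3·16²·9 = 6912 cm³/s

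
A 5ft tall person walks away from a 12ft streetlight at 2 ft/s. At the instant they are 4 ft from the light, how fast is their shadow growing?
10/7 ft/s

By similar triangles: 12/(x+s) = 5/s
Solving: s = 5x/7
ds/dt = 5/7 · dx/dt = 5/7 · 2 = 10/7 ft/s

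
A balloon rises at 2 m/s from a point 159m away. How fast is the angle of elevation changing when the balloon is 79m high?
0.010088 rad/s

tan(θ) = y/159
sec²(θ) · dθ/dt = (1/159) · dy/dt
dθ/dt = cos²(θ)/159 · 2 = 159/(159² + 79²) · 2
dθ/dt = 0.010088 rad/s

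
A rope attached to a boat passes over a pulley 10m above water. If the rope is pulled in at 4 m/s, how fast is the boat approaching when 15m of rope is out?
12√5/5 ≈ 5.367 m/s

rope² = x² + 10²
x = √(15² - 10²) = 5√5
dx/dt = (rope/x) · d(rope)/dt = (15/(5√5)) · (-4) = -12√5/5 m/s
The boat approaches at 12√5/5 ≈ 5.367 m/s.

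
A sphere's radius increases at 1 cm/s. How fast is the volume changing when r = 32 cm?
4096π cm³/s

V = (4/3)πr³
dV/dt = dV/dr · dr/dt = 4πr² · 1
At r = 32: dV/dt = 4096π cm³/s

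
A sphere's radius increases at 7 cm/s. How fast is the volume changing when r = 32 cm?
28672π cm³/s

V = (4/3)πr³
dV/dt = dV/dr · dr/dt = 4πr² · 7
At r = 32: dV/dt = 28672π cm³/s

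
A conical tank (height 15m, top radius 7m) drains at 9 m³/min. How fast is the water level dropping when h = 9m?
25/(49π) ≈ 0.1624 m/min

r/h = 7/15, so r = (7/15)h
V = (1/3)πr²h = (1/3)π((7/15)h)²h = (49/675)πh³
dV/dh = (49/225)πh²
dh/dt = (dV/dt)/(dV/dh) = -9/((49/225)π·9²) = -25/(49π) m/min
The level is dropping at 25/(49π) ≈ 0.1624 m/min.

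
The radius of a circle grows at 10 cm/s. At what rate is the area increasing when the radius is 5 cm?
100π cm²/s

A = πr²
dA/dt = 2πr · dr/dt = 2π(5)(10) = 100π cm²/s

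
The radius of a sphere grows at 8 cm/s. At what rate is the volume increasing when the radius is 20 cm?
12800π cm³/s

V = (4/3)πr³
dV/dt = dV/dr · dr/dt = 4πr² · 8
At r = 20: dV/dt = 12800π cm³/s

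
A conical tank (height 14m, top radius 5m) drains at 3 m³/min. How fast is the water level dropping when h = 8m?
147/(400π) ≈ 0.117 m/min

r/h = 5/14, so r = (5/14)h
V = (1/3)πr²h = (1/3)π((5/14)h)²h = (25/588)πh³
dV/dh = (25/196)πh²
dh/dt = (dV/dt)/(dV/dh) = -3/((25/196)π·8²) = -147/(400π) m/min
The level is dropping at 147/(400π) ≈ 0.117 m/min.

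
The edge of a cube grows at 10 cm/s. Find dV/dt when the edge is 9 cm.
2430 cm³/s

V = s³
dV/dt = 3s² · ds/dt = 3·9²·10 = 2430 cm³/s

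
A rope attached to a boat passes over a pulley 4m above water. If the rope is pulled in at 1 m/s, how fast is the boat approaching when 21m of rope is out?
21√17/85 ≈ 1.019 m/s

rope² = x² + 4²
x = √(21² - 4²) = 5√17
dx/dt = (rope/x) · d(rope)/dt = (21/(5√17)) · (-1) = -21√17/85 m/s
The boat approaches at 21√17/85 ≈ 1.019 m/s.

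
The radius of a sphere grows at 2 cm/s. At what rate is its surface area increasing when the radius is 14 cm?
224π cm²/s

S = 4πr²
dS/dt = dS/dr · dr/dt = 8πr · 2
At r = 14: dS/dt = 224π cm²/s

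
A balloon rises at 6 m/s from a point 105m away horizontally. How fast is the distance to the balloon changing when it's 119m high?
51√514/257 ≈ 4.499 m/s

z² = 105² + y²
z = √(105² + 119²) = 7√514
dz/dt = y/z · dy/dt = 119/(7√514) · 6 = 51√514/257 ≈ 4.499 m/s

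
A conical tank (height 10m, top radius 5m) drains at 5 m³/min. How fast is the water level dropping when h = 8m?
5/(16π) ≈ 0.09947 m/min

r/h = 5/10, so r = (1/2)h
V = (1/3)πr²h = (1/3)π((1/2)h)²h = (1/12)πh³
dV/dh = (1/4)πh²
dh/dt = (dV/dt)/(dV/dh) = -5/((1/4)π·8²) = -5/(16π) m/min
The level is dropping at 5/(16π) ≈ 0.09947 m/min.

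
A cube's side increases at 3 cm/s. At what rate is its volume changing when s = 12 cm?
1296 cm³/s

V = s³
dV/dt = 3s² · ds/dt = 3·12²·3 = 1296 cm³/s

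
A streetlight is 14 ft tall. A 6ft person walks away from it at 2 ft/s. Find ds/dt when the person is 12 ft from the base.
3/2 ft/s

By similar triangles: 14/(x+s) = 6/s
Solving: s = 6x/8
ds/dt = 6/8 · dx/dt = 3/4 · 2 = 3/2 ft/s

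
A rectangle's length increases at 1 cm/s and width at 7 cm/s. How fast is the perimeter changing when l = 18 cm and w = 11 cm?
16 cm/s

P = 2(l + w)
dP/dt = 2(dl/dt + dw/dt) = 2(1 + 7) = 16 cm/s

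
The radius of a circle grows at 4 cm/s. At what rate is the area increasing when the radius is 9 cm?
72π cm²/s

A = πr²
dA/dt = 2πr · dr/dt = 2π(9)(4) = 72π cm²/s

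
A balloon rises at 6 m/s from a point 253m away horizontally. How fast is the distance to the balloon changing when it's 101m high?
303√74210/37105 ≈ 2.225 m/s

z² = 253² + y²
z = √(253² + 101²) = √74210
dz/dt = y/z · dy/dt = 101/√74210 · 6 = 303√74210/37105 ≈ 2.225 m/s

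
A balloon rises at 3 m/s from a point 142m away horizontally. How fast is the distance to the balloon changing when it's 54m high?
81√5770/5770 ≈ 1.066 m/s

z² = 142² + y²
z = √(142² + 54²) = 2√5770
dz/dt = y/z · dy/dt = 54/(2√5770) · 3 = 81√5770/5770 ≈ 1.066 m/s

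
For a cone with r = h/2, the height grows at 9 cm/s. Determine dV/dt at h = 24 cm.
1296π cm³/s

V = (1/3)π(h/2)²h = πh³/12
dV/dt = πh²/4 · 9
At h = 24: dV/dt = 1296π cm³/s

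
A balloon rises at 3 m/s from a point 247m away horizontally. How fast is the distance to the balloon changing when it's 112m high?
336√73553/73553 ≈ 1.239 m/s

z² = 247² + y²
z = √(247² + 112²) = √73553
dz/dt = y/z · dy/dt = 112/√73553 · 3 = 336√73553/73553 ≈ 1.239 m/s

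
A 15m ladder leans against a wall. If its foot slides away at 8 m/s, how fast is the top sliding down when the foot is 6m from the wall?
16√21/21 ≈ 3.491 m/s

x² + y² = 15²
2x·dx/dt + 2y·dy/dt = 0
dy/dt = -x/y · dx/dt = -6/(3√21) · 8 = -16√21/21 m/s
The top is descending at 16√21/21 ≈ 3.491 m/s.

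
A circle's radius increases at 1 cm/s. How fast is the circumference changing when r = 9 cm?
2π cm/s

C = 2πr
dC/dt = 2π · dr/dt = 2π · 1 = 2π cm/s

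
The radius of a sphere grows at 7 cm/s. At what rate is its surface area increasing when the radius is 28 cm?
1568π cm²/s

S = 4πr²
dS/dt = dS/dr · dr/dt = 8πr · 7
At r = 28: dS/dt = 1568π cm²/s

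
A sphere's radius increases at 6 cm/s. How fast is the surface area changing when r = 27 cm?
1296π cm²/s

S = 4πr²
dS/dt = dS/dr · dr/dt = 8πr · 6
At r = 27: dS/dt = 1296π cm²/s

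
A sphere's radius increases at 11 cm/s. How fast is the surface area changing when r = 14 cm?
1232π cm²/s

S = 4πr²
dS/dt = dS/dr · dr/dt = 8πr · 11
At r = 14: dS/dt = 1232π cm²/s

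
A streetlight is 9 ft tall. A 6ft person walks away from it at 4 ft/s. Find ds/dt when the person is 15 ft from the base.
8 ft/s

By similar triangles: 9/(x+s) = 6/s
Solving: s = 6x/3
ds/dt = 6/3 · dx/dt = 2 · 4 = 8 ft/s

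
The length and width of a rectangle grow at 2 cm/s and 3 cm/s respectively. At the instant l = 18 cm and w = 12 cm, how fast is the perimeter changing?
10 cm/s

P = 2(l + w)
dP/dt = 2(dl/dt + dw/dt) = 2(2 + 3) = 10 cm/s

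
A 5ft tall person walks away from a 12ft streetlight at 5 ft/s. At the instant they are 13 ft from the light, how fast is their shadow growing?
25/7 ft/s

By similar triangles: 12/(x+s) = 5/s
Solving: s = 5x/7
ds/dt = 5/7 · dx/dt = 5/7 · 5 = 25/7 ft/s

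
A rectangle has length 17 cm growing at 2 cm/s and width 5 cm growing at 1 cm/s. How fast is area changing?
27 cm²/s

A = lw
dA/dt = w·dl/dt + l·dw/dt = 5·2 + 17·1 = 27 cm²/s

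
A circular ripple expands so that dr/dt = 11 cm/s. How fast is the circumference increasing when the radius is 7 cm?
22π cm/s

C = 2πr
dC/dt = 2π · dr/dt = 2π · 11 = 22π cm/s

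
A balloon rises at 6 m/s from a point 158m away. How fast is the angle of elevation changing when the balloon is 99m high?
0.027269 rad/s

tan(θ) = y/158
sec²(θ) · dθ/dt = (1/158) · dy/dt
dθ/dt = cos²(θ)/158 · 6 = 158/(158² + 99²) · 6
dθ/dt = 0.027269 rad/s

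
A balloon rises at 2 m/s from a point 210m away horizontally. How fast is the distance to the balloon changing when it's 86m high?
43√12874/6437 ≈ 0.758 m/s

z² = 210² + y²
z = √(210² + 86²) = 2√12874
dz/dt = y/z · dy/dt = 86/(2√12874) · 2 = 43√12874/6437 ≈ 0.758 m/s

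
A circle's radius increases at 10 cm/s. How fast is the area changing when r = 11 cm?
220π cm²/s

A = πr²
dA/dt = 2πr · dr/dt = 2π(11)(10) = 220π cm²/s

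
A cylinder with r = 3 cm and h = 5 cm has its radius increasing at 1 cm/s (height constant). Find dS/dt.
22π cm²/s

S = 2πrh + 2πr² (lateral + bases)
dS/dt = (2πh + 4πr)·dr/dt = (2π·5 + 4π·3)·1
= 22π cm²/s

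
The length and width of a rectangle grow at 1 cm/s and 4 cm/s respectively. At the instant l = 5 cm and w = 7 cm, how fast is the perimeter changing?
10 cm/s

P = 2(l + w)
dP/dt = 2(dl/dt + dw/dt) = 2(1 + 4) = 10 cm/s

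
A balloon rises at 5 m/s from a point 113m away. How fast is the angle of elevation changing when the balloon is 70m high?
0.031977 rad/s

tan(θ) = y/113
sec²(θ) · dθ/dt = (1/113) · dy/dt
dθ/dt = cos²(θ)/113 · 5 = 113/(113² + 70²) · 5
dθ/dt = 0.031977 rad/s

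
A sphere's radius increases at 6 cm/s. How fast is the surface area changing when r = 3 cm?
144π cm²/s

S = 4πr²
dS/dt = dS/dr · dr/dt = 8πr · 6
At r = 3: dS/dt = 144π cm²/s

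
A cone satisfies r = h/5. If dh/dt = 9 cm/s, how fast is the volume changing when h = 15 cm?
81π cm³/s

V = (1/3)π(h/5)²h = πh³/75
dV/dt = πh²/25 · 9
At h = 15: dV/dt = 81π cm³/s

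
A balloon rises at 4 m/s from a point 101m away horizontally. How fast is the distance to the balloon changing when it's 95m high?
190√19226/9613 ≈ 2.741 m/s

z² = 101² + y²
z = √(101² + 95²) = √19226
dz/dt = y/z · dy/dt = 95/√19226 · 4 = 190√19226/9613 ≈ 2.741 m/s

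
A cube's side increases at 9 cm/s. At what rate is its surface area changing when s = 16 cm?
1728 cm²/s

A = 6s²
dA/dt = 12s · ds/dt = 12·16·9 = 1728 cm²/s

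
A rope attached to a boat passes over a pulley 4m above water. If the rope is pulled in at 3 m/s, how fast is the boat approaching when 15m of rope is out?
45√209/209 ≈ 3.113 m/s

rope² = x² + 4²
x = √(15² - 4²) = √209
dx/dt = (rope/x) · d(rope)/dt = (15/√209) · (-3) = -45√209/209 m/s
The boat approaches at 45√209/209 ≈ 3.113 m/s.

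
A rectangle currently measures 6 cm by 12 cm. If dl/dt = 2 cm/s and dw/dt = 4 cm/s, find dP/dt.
12 cm/s

P = 2(l + w)
dP/dt = 2(dl/dt + dw/dt) = 2(2 + 4) = 12 cm/s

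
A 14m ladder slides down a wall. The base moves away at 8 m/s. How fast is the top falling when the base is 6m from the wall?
6√10/5 ≈ 3.795 m/s

x² + y² = 14²
2x·dx/dt + 2y·dy/dt = 0
dy/dt = -x/y · dx/dt = -6/(4√10) · 8 = -6√10/5 m/s
The top is descending at 6√10/5 ≈ 3.795 m/s.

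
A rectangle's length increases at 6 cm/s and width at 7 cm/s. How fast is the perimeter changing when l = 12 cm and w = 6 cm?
26 cm/s

P = 2(l + w)
dP/dt = 2(dl/dt + dw/dt) = 2(6 + 7) = 26 cm/s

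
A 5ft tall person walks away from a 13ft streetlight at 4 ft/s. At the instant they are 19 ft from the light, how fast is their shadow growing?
5/2 ft/s

By similar triangles: 13/(x+s) = 5/s
Solving: s = 5x/8
ds/dt = 5/8 · dx/dt = 5/8 · 4 = 5/2 ft/s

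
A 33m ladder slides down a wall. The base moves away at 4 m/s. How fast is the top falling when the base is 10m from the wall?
40√989/989 ≈ 1.272 m/s

x² + y² = 33²
2x·dx/dt + 2y·dy/dt = 0
dy/dt = -x/y · dx/dt = -10/√989 · 4 = -40√989/989 m/s
The top is descending at 40√989/989 ≈ 1.272 m/s.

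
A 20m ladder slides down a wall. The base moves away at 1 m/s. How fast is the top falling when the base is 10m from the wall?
√3/3 ≈ 0.5774 m/s

x² + y² = 20²
2x·dx/dt + 2y·dy/dt = 0
dy/dt = -x/y · dx/dt = -10/(10√3) · 1 = -√3/3 m/s
The top is descending at √3/3 ≈ 0.5774 m/s.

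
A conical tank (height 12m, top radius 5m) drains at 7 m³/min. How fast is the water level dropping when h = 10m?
252/(625π) ≈ 0.1283 m/min

r/h = 5/12, so r = (5/12)h
V = (1/3)πr²h = (1/3)π((5/12)h)²h = (25/432)πh³
dV/dh = (25/144)πh²
dh/dt = (dV/dt)/(dV/dh) = -7/((25/144)π·10²) = -252/(625π) m/min
The level is dropping at 252/(625π) ≈ 0.1283 m/min.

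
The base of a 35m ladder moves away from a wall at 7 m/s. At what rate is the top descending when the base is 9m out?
63√286/572 ≈ 1.863 m/s

x² + y² = 35²
2x·dx/dt + 2y·dy/dt = 0
dy/dt = -x/y · dx/dt = -9/(2√286) · 7 = -63√286/572 m/s
The top is descending at 63√286/572 ≈ 1.863 m/s.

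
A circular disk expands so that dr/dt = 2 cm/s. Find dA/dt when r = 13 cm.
52π cm²/s

A = πr²
dA/dt = 2πr · dr/dt = 2π(13)(2) = 52π cm²/s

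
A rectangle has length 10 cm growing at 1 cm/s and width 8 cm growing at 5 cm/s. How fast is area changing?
58 cm²/s

A = lw
dA/dt = w·dl/dt + l·dw/dt = 8·1 + 10·5 = 58 cm²/s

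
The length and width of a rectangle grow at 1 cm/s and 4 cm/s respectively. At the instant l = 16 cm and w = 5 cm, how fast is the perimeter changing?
10 cm/s

P = 2(l + w)
dP/dt = 2(dl/dt + dw/dt) = 2(1 + 4) = 10 cm/s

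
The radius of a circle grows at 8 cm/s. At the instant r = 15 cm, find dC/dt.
16π cm/s

C = 2πr
dC/dt = 2π · dr/dt = 2π · 8 = 16π cm/s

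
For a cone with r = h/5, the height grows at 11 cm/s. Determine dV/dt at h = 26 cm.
7436π/25 cm³/s

V = (1/3)π(h/5)²h = πh³/75
dV/dt = πh²/25 · 11
At h = 26: dV/dt = 7436π/25 cm³/s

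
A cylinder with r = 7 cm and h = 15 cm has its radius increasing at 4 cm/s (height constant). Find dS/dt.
232π cm²/s

S = 2πrh + 2πr² (lateral + bases)
dS/dt = (2πh + 4πr)·dr/dt = (2π·15 + 4π·7)·4
= 232π cm²/s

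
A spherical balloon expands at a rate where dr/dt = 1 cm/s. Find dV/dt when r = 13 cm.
676π cm³/s

V = (4/3)πr³
dV/dt = dV/dr · dr/dt = 4πr² · 1
At r = 13: dV/dt = 676π cm³/s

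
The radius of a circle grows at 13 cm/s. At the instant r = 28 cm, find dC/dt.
26π cm/s

C = 2πr
dC/dt = 2π · dr/dt = 2π · 13 = 26π cm/s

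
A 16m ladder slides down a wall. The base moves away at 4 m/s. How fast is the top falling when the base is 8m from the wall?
4√3/3 ≈ 2.309 m/s

x² + y² = 16²
2x·dx/dt + 2y·dy/dt = 0
dy/dt = -x/y · dx/dt = -8/(8√3) · 4 = -4√3/3 m/s
The top is descending at 4√3/3 ≈ 2.309 m/s.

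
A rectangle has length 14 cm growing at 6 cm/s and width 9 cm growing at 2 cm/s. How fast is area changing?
82 cm²/s

A = lw
dA/dt = w·dl/dt + l·dw/dt = 9·6 + 14·2 = 82 cm²/s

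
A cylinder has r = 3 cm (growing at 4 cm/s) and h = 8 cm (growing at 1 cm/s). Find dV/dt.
201π cm³/s

V = πr²h
dV/dt = 2πrh·dr/dt + πr²·dh/dt
= 2π(3)(8)(4) + π(3)²(1)
= 201π cm³/s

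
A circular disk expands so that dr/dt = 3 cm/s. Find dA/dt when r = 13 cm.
78π cm²/s

A = πr²
dA/dt = 2πr · dr/dt = 2π(13)(3) = 78π cm²/s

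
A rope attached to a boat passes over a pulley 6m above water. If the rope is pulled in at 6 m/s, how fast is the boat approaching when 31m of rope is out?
186√37/185 ≈ 6.116 m/s

rope² = x² + 6²
x = √(31² - 6²) = 5√37
dx/dt = (rope/x) · d(rope)/dt = (31/(5√37)) · (-6) = -186√37/185 m/s
The boat approaches at 186√37/185 ≈ 6.116 m/s.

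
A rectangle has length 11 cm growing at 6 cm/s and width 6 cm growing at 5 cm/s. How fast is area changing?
91 cm²/s

A = lw
dA/dt = w·dl/dt + l·dw/dt = 6·6 + 11·5 = 91 cm²/s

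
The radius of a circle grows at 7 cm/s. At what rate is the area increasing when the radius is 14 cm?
196π cm²/s

A = πr²
dA/dt = 2πr · dr/dt = 2π(14)(7) = 196π cm²/s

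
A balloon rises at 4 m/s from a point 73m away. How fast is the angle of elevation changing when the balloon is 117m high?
0.015354 rad/s

tan(θ) = y/73
sec²(θ) · dθ/dt = (1/73) · dy/dt
dθ/dt = cos²(θ)/73 · 4 = 73/(73² + 117²) · 4
dθ/dt = 0.015354 rad/s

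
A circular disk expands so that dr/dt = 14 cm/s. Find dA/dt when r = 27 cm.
756π cm²/s

A = πr²
dA/dt = 2πr · dr/dt = 2π(27)(14) = 756π cm²/s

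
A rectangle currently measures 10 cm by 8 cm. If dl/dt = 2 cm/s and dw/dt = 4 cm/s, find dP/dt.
12 cm/s

P = 2(l + w)
dP/dt = 2(dl/dt + dw/dt) = 2(2 + 4) = 12 cm/s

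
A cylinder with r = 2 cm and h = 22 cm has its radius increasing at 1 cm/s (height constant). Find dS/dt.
52π cm²/s

S = 2πrh + 2πr² (lateral + bases)
dS/dt = (2πh + 4πr)·dr/dt = (2π·22 + 4π·2)·1
= 52π cm²/s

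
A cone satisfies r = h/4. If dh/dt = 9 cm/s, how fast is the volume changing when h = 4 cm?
9π cm³/s

V = (1/3)π(h/4)²h = πh³/48
dV/dt = πh²/16 · 9
At h = 4: dV/dt = 9π cm³/s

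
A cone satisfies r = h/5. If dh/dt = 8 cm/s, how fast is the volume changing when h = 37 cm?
10952π/25 cm³/s

V = (1/3)π(h/5)²h = πh³/75
dV/dt = πh²/25 · 8
At h = 37: dV/dt = 10952π/25 cm³/s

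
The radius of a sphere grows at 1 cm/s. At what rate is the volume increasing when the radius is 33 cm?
4356π cm³/s

V = (4/3)πr³
dV/dt = dV/dr · dr/dt = 4πr² · 1
At r = 33: dV/dt = 4356π cm³/s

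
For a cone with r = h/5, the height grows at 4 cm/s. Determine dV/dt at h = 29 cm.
3364π/25 cm³/s

V = (1/3)π(h/5)²h = πh³/75
dV/dt = πh²/25 · 4
At h = 29: dV/dt = 3364π/25 cm³/s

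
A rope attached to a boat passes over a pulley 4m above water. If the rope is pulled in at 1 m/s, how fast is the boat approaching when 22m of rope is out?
11√13/39 ≈ 1.017 m/s

rope² = x² + 4²
x = √(22² - 4²) = 6√13
dx/dt = (rope/x) · d(rope)/dt = (22/(6√13)) · (-1) = -11√13/39 m/s
The boat approaches at 11√13/39 ≈ 1.017 m/s.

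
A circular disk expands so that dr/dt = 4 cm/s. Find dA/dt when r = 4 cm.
32π cm²/s

A = πr²
dA/dt = 2πr · dr/dt = 2π(4)(4) = 32π cm²/s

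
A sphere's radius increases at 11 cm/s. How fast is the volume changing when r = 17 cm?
12716π cm³/s

V = (4/3)πr³
dV/dt = dV/dr · dr/dt = 4πr² · 11
At r = 17: dV/dt = 12716π cm³/s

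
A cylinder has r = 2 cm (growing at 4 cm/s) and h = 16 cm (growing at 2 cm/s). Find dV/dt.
264π cm³/s

V = πr²h
dV/dt = 2πrh·dr/dt + πr²·dh/dt
= 2π(2)(16)(4) + π(2)²(2)
= 264π cm³/s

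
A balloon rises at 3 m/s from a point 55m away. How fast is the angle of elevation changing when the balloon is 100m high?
0.012668 rad/s

tan(θ) = y/55
sec²(θ) · dθ/dt = (1/55) · dy/dt
dθ/dt = cos²(θ)/55 · 3 = 55/(55² + 100²) · 3
dθ/dt = 0.012668 rad/s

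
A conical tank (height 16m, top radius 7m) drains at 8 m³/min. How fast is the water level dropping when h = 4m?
128/(49π) ≈ 0.8315 m/min

r/h = 7/16, so r = (7/16)h
V = (1/3)πr²h = (1/3)π((7/16)h)²h = (49/768)πh³
dV/dh = (49/256)πh²
dh/dt = (dV/dt)/(dV/dh) = -8/((49/256)π·4²) = -128/(49π) m/min
The level is dropping at 128/(49π) ≈ 0.8315 m/min.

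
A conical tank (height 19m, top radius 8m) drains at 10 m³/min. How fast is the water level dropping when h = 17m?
1805/(9248π) ≈ 0.06213 m/min

r/h = 8/19, so r = (8/19)h
V = (1/3)πr²h = (1/3)π((8/19)h)²h = (64/1083)πh³
dV/dh = (64/361)πh²
dh/dt = (dV/dt)/(dV/dh) = -10/((64/361)π·17²) = -1805/(9248π) m/min
The level is dropping at 1805/(9248π) ≈ 0.06213 m/min.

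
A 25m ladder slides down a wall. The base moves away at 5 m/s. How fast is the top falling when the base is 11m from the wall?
55√14/84 ≈ 2.45 m/s

x² + y² = 25²
2x·dx/dt + 2y·dy/dt = 0
dy/dt = -x/y · dx/dt = -11/(6√14) · 5 = -55√14/84 m/s
The top is descending at 55√14/84 ≈ 2.45 m/s.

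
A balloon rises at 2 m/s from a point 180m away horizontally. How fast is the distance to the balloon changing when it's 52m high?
13√2194/1097 ≈ 0.5551 m/s

z² = 180² + y²
z = √(180² + 52²) = 4√2194
dz/dt = y/z · dy/dt = 52/(4√2194) · 2 = 13√2194/1097 ≈ 0.5551 m/s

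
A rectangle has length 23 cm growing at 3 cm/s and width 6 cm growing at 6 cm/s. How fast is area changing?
156 cm²/s

A = lw
dA/dt = w·dl/dt + l·dw/dt = 6·3 + 23·6 = 156 cm²/s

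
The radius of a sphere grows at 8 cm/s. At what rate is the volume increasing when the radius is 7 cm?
1568π cm³/s

V = (4/3)πr³
dV/dt = dV/dr · dr/dt = 4πr² · 8
At r = 7: dV/dt = 1568π cm³/s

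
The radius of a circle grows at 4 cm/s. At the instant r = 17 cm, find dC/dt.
8π cm/s

C = 2πr
dC/dt = 2π · dr/dt = 2π · 4 = 8π cm/s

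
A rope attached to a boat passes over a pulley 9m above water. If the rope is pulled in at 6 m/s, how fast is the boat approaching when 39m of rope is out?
39√10/20 ≈ 6.166 m/s

rope² = x² + 9²
x = √(39² - 9²) = 12√10
dx/dt = (rope/x) · d(rope)/dt = (39/(12√10)) · (-6) = -39√10/20 m/s
The boat approaches at 39√10/20 ≈ 6.166 m/s.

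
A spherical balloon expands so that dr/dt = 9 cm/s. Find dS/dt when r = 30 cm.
2160π cm²/s

S = 4πr²
dS/dt = dS/dr · dr/dt = 8πr · 9
At r = 30: dS/dt = 2160π cm²/s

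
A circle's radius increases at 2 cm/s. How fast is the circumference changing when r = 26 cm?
4π cm/s

C = 2πr
dC/dt = 2π · dr/dt = 2π · 2 = 4π cm/s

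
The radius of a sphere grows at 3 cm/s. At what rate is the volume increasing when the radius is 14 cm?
2352π cm³/s

V = (4/3)πr³
dV/dt = dV/dr · dr/dt = 4πr² · 3
At r = 14: dV/dt = 2352π cm³/s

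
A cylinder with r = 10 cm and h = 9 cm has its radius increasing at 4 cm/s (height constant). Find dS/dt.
232π cm²/s

S = 2πrh + 2πr² (lateral + bases)
dS/dt = (2πh + 4πr)·dr/dt = (2π·9 + 4π·10)·4
= 232π cm²/s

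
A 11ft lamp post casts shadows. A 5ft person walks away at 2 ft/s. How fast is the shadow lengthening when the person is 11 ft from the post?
5/3 ft/s

By similar triangles: 11/(x+s) = 5/s
Solving: s = 5x/6
ds/dt = 5/6 · dx/dt = 5/6 · 2 = 5/3 ft/s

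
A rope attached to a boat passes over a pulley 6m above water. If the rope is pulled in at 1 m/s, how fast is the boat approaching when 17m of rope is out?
17√253/253 ≈ 1.069 m/s

rope² = x² + 6²
x = √(17² - 6²) = √253
dx/dt = (rope/x) · d(rope)/dt = (17/√253) · (-1) = -17√253/253 m/s
The boat approaches at 17√253/253 ≈ 1.069 m/s.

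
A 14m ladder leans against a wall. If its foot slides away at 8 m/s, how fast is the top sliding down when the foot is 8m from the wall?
32√33/33 ≈ 5.57 m/s

x² + y² = 14²
2x·dx/dt + 2y·dy/dt = 0
dy/dt = -x/y · dx/dt = -8/(2√33) · 8 = -32√33/33 m/s
The top is descending at 32√33/33 ≈ 5.57 m/s.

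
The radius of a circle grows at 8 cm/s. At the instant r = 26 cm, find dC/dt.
16π cm/s

C = 2πr
dC/dt = 2π · dr/dt = 2π · 8 = 16π cm/s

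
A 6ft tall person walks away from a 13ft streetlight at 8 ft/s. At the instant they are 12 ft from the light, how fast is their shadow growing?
48/7 ft/s

By similar triangles: 13/(x+s) = 6/s
Solving: s = 6x/7
ds/dt = 6/7 · dx/dt = 6/7 · 8 = 48/7 ft/s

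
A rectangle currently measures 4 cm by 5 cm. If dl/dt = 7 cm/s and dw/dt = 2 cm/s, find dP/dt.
18 cm/s

P = 2(l + w)
dP/dt = 2(dl/dt + dw/dt) = 2(7 + 2) = 18 cm/s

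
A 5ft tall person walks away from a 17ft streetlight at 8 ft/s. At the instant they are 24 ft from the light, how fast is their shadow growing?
10/3 ft/s

By similar triangles: 17/(x+s) = 5/s
Solving: s = 5x/12
ds/dt = 5/12 · dx/dt = 5/12 · 8 = 10/3 ft/s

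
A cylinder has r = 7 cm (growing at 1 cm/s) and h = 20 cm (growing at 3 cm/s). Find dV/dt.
427π cm³/s

V = πr²h
dV/dt = 2πrh·dr/dt + πr²·dh/dt
= 2π(7)(20)(1) + π(7)²(3)
= 427π cm³/s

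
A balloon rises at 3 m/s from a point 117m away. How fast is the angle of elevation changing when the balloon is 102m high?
0.014569 rad/s

tan(θ) = y/117
sec²(θ) · dθ/dt = (1/117) · dy/dt
dθ/dt = cos²(θ)/117 · 3 = 117/(117² + 102²) · 3
dθ/dt = 0.014569 rad/s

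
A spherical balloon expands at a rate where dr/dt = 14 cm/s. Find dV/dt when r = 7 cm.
2744π cm³/s

V = (4/3)πr³
dV/dt = dV/dr · dr/dt = 4πr² · 14
At r = 7: dV/dt = 2744π cm³/s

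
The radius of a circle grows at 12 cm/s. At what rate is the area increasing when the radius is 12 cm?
288π cm²/s

A = πr²
dA/dt = 2πr · dr/dt = 2π(12)(12) = 288π cm²/s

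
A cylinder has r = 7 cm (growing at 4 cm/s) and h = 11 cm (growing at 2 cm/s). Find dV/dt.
714π cm³/s

V = πr²h
dV/dt = 2πrh·dr/dt + πr²·dh/dt
= 2π(7)(11)(4) + π(7)²(2)
= 714π cm³/s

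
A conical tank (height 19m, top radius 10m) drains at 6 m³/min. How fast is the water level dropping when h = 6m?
361/(600π) ≈ 0.1915 m/min

r/h = 10/19, so r = (10/19)h
V = (1/3)πr²h = (1/3)π((10/19)h)²h = (100/1083)πh³
dV/dh = (100/361)πh²
dh/dt = (dV/dt)/(dV/dh) = -6/((100/361)π·6²) = -361/(600π) m/min
The level is dropping at 361/(600π) ≈ 0.1915 m/min.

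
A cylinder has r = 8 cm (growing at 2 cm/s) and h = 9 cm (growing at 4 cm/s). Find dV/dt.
544π cm³/s

V = πr²h
dV/dt = 2πrh·dr/dt + πr²·dh/dt
= 2π(8)(9)(2) + π(8)²(4)
= 544π cm³/s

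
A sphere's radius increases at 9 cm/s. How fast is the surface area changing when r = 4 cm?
288π cm²/s

S = 4πr²
dS/dt = dS/dr · dr/dt = 8πr · 9
At r = 4: dS/dt = 288π cm²/s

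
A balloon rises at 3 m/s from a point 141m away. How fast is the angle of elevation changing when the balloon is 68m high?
0.017262 rad/s

tan(θ) = y/141
sec²(θ) · dθ/dt = (1/141) · dy/dt
dθ/dt = cos²(θ)/141 · 3 = 141/(141² + 68²) · 3
dθ/dt = 0.017262 rad/s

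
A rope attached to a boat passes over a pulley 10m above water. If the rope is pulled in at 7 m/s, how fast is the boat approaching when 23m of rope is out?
161√429/429 ≈ 7.773 m/s

rope² = x² + 10²
x = √(23² - 10²) = √429
dx/dt = (rope/x) · d(rope)/dt = (23/√429) · (-7) = -161√429/429 m/s
The boat approaches at 161√429/429 ≈ 7.773 m/s.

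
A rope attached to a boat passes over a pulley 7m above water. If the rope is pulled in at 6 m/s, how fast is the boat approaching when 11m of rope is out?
11√2/2 ≈ 7.778 m/s

rope² = x² + 7²
x = √(11² - 7²) = 6√2
dx/dt = (rope/x) · d(rope)/dt = (11/(6√2)) · (-6) = -11√2/2 m/s
The boat approaches at 11√2/2 ≈ 7.778 m/s.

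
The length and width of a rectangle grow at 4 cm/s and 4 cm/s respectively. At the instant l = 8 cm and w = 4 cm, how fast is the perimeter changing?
16 cm/s

P = 2(l + w)
dP/dt = 2(dl/dt + dw/dt) = 2(4 + 4) = 16 cm/s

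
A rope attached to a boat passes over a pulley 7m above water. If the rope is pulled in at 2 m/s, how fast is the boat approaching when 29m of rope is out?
29√22/66 ≈ 2.061 m/s

rope² = x² + 7²
x = √(29² - 7²) = 6√22
dx/dt = (rope/x) · d(rope)/dt = (29/(6√22)) · (-2) = -29√22/66 m/s
The boat approaches at 29√22/66 ≈ 2.061 m/s.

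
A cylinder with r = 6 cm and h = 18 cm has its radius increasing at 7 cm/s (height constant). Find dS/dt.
420π cm²/s

S = 2πrh + 2πr² (lateral + bases)
dS/dt = (2πh + 4πr)·dr/dt = (2π·18 + 4π·6)·7
= 420π cm²/s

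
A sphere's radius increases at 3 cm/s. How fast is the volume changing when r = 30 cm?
10800π cm³/s

V = (4/3)πr³
dV/dt = dV/dr · dr/dt = 4πr² · 3
At r = 30: dV/dt = 10800π cm³/s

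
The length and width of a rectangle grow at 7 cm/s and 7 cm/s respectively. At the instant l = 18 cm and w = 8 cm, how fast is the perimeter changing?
28 cm/s

P = 2(l + w)
dP/dt = 2(dl/dt + dw/dt) = 2(7 + 7) = 28 cm/s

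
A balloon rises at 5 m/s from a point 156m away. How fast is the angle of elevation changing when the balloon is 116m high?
0.020639 rad/s

tan(θ) = y/156
sec²(θ) · dθ/dt = (1/156) · dy/dt
dθ/dt = cos²(θ)/156 · 5 = 156/(156² + 116²) · 5
dθ/dt = 0.020639 rad/s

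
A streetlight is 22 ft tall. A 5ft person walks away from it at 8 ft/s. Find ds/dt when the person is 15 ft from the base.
40/17 ft/s

By similar triangles: 22/(x+s) = 5/s
Solving: s = 5x/17
ds/dt = 5/17 · dx/dt = 5/17 · 8 = 40/17 ft/s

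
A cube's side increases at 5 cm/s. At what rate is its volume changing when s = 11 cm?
1815 cm³/s

V = s³
dV/dt = 3s² · ds/dt = 3·11²·5 = 1815 cm³/s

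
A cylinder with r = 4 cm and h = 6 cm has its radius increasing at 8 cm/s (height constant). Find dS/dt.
224π cm²/s

S = 2πrh + 2πr² (lateral + bases)
dS/dt = (2πh + 4πr)·dr/dt = (2π·6 + 4π·4)·8
= 224π cm²/s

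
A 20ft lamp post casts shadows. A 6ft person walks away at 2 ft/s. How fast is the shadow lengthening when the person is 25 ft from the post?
6/7 ft/s

By similar triangles: 20/(x+s) = 6/s
Solving: s = 6x/14
ds/dt = 6/14 · dx/dt = 3/7 · 2 = 6/7 ft/s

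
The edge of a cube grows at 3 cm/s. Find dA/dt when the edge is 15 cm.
540 cm²/s

A = 6s²
dA/dt = 12s · ds/dt = 12·15·3 = 540 cm²/s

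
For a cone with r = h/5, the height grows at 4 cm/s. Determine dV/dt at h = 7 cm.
196π/25 cm³/s

V = (1/3)π(h/5)²h = πh³/75
dV/dt = πh²/25 · 4
At h = 7: dV/dt = 196π/25 cm³/s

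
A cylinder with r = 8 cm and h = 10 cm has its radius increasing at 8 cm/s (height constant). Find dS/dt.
416π cm²/s

S = 2πrh + 2πr² (lateral + bases)
dS/dt = (2πh + 4πr)·dr/dt = (2π·10 + 4π·8)·8
= 416π cm²/s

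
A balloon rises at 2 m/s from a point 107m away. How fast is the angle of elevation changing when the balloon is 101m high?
0.009885 rad/s

tan(θ) = y/107
sec²(θ) · dθ/dt = (1/107) · dy/dt
dθ/dt = cos²(θ)/107 · 2 = 107/(107² + 101²) · 2
dθ/dt = 0.009885 rad/s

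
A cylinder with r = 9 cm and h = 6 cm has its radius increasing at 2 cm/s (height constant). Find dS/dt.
96π cm²/s

S = 2πrh + 2πr² (lateral + bases)
dS/dt = (2πh + 4πr)·dr/dt = (2π·6 + 4π·9)·2
= 96π cm²/s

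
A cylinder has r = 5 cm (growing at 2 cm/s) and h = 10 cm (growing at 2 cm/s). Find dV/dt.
250π cm³/s

V = πr²h
dV/dt = 2πrh·dr/dt + πr²·dh/dt
= 2π(5)(10)(2) + π(5)²(2)
= 250π cm³/s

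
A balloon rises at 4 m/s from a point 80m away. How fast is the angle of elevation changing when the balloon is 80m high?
0.025 rad/s

tan(θ) = y/80
sec²(θ) · dθ/dt = (1/80) · dy/dt
dθ/dt = cos²(θ)/80 · 4 = 80/(80² + 80²) · 4
dθ/dt = 0.025 rad/s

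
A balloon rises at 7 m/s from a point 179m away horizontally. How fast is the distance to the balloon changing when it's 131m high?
917√49202/49202 ≈ 4.134 m/s

z² = 179² + y²
z = √(179² + 131²) = √49202
dz/dt = y/z · dy/dt = 131/√49202 · 7 = 917√49202/49202 ≈ 4.134 m/s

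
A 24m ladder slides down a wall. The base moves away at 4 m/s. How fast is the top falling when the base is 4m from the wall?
4√35/35 ≈ 0.6761 m/s

x² + y² = 24²
2x·dx/dt + 2y·dy/dt = 0
dy/dt = -x/y · dx/dt = -4/(4√35) · 4 = -4√35/35 m/s
The top is descending at 4√35/35 ≈ 0.6761 m/s.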